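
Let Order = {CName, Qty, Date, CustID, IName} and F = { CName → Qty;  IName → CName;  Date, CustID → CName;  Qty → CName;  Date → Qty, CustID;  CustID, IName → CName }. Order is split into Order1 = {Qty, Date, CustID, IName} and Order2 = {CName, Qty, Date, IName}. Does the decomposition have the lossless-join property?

Common attributes: Order1 ∩ Order2 = {Qty, Date, IName}.
Closure of {Qty, Date, IName}: IName → CName applies, adding CName; Date → Qty, CustID applies, adding CustID. So (Qty, Date, IName)⁺ = {CName, Qty, Date, CustID, IName}.
This closure contains every attribute of Order1, so Order1 ∩ Order2 → Order1. The join is lossless.

Yes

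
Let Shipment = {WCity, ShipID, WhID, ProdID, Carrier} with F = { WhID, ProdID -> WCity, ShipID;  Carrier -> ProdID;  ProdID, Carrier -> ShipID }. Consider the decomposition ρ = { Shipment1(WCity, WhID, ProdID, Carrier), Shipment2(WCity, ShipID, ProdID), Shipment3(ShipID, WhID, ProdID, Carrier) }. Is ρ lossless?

Chase test. Columns are WCity, ShipID, WhID, ProdID, Carrier; row i has aⱼ where attribute j ∈ Shipmenti, else bᵢⱼ.
Initial tableau (one row per fragment):
  row 1: a1 b12 a3 a4 a5
  row 2: a1 a2 b23 a4 b25
  row 3: b31 a2 a3 a4 a5
Rows 1 and 3 agree on WhID, ProdID; apply WhID, ProdID→WCity, ShipID and equate their WCity, ShipID entries.
Row 1 is now all distinguished symbols — the join is lossless.

Yes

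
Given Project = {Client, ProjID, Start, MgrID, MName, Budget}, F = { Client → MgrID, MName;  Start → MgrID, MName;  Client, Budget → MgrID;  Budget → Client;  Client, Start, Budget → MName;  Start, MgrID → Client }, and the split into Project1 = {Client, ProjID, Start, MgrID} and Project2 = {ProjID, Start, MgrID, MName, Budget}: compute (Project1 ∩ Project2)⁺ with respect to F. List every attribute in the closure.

Project1 ∩ Project2 = {ProjID, Start, MgrID}.
Start → MgrID, MName applies, adding MName
Start, MgrID → Client applies, adding Client
Closure: {Client, ProjID, Start, MgrID, MName}.

Client, ProjID, Start, MgrID, MName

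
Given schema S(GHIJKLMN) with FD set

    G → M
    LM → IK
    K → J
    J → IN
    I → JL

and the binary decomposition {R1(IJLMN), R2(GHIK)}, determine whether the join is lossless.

No

Common attributes: R1 ∩ R2 = {I}.
Closure of {I}: I → JL applies, adding JL; J → IN applies, adding N. So (I)⁺ = {IJLN}.
The closure contains neither all of R1 = {IJLMN} nor all of R2 = {GHIK}, so the common attributes are not a superkey of either fragment. The join is lossy.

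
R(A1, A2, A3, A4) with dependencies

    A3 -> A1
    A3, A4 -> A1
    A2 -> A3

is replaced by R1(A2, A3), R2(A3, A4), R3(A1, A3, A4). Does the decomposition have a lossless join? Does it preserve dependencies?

Lossless test (chase): Rows 1 and 2 agree on A3; apply A3→A1 and equate their A1 entries. Rows 1 and 3 agree on A3; apply A3→A1 and equate their A1 entries. No row becomes fully distinguished — the join is lossy.
Dependency preservation: every FD's attributes lie within a single fragment, so each can be enforced locally — preserved.

lossy but dependency-preserving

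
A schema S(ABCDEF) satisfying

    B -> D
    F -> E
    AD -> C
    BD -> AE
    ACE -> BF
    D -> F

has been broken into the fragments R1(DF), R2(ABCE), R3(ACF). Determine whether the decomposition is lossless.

No

Chase test. Columns are ABCDEF; row i has aⱼ where attribute j ∈ Ri, else bᵢⱼ.
Initial tableau (one row per fragment):
  row 1: b11 b12 b13 a4 b15 a6
  row 2: a1 a2 a3 b24 a5 b26
  row 3: a1 b32 a3 b34 b35 a6
Rows 1 and 3 agree on F; apply F→E and equate their E entries.
No row becomes fully distinguished — the join is lossy.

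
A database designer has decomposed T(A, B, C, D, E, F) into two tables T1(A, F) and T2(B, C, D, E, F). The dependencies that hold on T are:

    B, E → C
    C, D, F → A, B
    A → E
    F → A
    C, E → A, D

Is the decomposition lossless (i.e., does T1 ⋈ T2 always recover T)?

Common attributes: T1 ∩ T2 = {F}.
Closure of {F}: F → A applies, adding A; A → E applies, adding E. So (F)⁺ = {A, E, F}.
This closure contains every attribute of T1, so T1 ∩ T2 → T1. The join is lossless.

Yes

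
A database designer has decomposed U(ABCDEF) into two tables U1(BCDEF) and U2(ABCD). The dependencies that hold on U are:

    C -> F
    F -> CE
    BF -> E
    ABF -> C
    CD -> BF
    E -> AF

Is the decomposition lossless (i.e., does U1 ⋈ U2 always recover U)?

Common attributes: U1 ∩ U2 = {BCD}.
Closure of {BCD}: C → F applies, adding F; F → CE applies, adding E; E → AF applies, adding A. So (BCD)⁺ = {ABCDEF}.
This closure contains every attribute of U1, so U1 ∩ U2 → U1. The join is lossless.

Yes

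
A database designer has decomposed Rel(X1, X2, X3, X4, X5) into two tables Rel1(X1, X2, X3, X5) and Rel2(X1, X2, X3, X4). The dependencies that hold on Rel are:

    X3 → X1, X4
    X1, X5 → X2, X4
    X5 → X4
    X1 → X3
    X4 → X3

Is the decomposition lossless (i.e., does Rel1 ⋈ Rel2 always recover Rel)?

Common attributes: Rel1 ∩ Rel2 = {X1, X2, X3}.
Closure of {X1, X2, X3}: X3 → X1, X4 applies, adding X4. So (X1, X2, X3)⁺ = {X1, X2, X3, X4}.
This closure contains every attribute of Rel2, so Rel1 ∩ Rel2 → Rel2. The join is lossless.

Yes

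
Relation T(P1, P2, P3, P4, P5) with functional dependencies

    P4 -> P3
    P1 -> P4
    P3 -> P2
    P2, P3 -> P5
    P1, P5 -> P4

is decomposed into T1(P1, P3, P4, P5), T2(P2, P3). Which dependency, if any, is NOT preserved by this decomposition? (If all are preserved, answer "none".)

P4 → P3 lies within T1.
P1 → P4 lies within T1.
P3 → P2 lies within T2.
P2, P3 → P5: restricted closure across fragments reaches P5.
P1, P5 → P4 lies within T1.
Every dependency is enforceable on the fragments, so the decomposition is dependency-preserving.

none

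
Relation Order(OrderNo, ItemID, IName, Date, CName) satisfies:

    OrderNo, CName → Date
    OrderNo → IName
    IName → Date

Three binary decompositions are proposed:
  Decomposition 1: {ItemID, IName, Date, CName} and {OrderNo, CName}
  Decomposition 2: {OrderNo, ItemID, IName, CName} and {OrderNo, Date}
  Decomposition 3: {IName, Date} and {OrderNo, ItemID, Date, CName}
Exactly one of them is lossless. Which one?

Decomposition 2

Decomposition 1: common = {CName}, closure = {CName} → lossy.
Decomposition 2: common = {OrderNo}, closure = {OrderNo, IName, Date} → lossless.
Decomposition 3: common = {Date}, closure = {Date} → lossy.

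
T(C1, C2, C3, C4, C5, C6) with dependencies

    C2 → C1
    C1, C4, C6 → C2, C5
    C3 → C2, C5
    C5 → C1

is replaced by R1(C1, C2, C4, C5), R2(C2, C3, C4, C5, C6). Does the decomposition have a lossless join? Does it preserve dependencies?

lossless but not dependency-preserving

Lossless test: (C2, C4, C5)⁺ = {C1, C2, C4, C5}, which contains all of one fragment — lossless.
Dependency preservation: the restricted closure of {C1, C4, C6} across the fragments never reaches {C2, C5}, so C1, C4, C6 → C2, C5 cannot be enforced without a join — not preserved.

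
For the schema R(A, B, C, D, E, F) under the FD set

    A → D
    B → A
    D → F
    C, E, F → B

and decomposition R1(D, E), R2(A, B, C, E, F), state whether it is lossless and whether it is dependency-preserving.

lossy and not dependency-preserving

Lossless test: (E)⁺ = {E}, which is a superkey of neither fragment — lossy.
Dependency preservation: the restricted closure of {A} across the fragments never reaches {D}, so A → D cannot be enforced without a join — not preserved.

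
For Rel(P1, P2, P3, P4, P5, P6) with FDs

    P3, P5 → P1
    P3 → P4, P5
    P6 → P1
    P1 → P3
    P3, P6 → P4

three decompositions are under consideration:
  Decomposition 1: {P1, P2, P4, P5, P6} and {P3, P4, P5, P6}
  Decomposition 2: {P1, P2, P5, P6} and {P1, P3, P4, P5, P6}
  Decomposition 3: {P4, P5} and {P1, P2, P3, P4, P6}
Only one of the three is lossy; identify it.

Decomposition 1: common = {P4, P5, P6}, closure = {P1, P3, P4, P5, P6} → lossless.
Decomposition 2: common = {P1, P5, P6}, closure = {P1, P3, P4, P5, P6} → lossless.
Decomposition 3: common = {P4}, closure = {P4} → lossy.

Decomposition 3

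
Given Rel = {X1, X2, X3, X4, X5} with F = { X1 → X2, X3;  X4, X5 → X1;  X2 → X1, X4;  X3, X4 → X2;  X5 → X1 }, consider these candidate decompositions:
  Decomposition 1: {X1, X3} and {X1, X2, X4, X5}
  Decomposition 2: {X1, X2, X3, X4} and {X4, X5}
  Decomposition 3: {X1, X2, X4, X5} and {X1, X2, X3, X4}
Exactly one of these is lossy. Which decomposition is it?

Decomposition 2

Decomposition 1: common = {X1}, closure = {X1, X2, X3, X4} → lossless.
Decomposition 2: common = {X4}, closure = {X4} → lossy.
Decomposition 3: common = {X1, X2, X4}, closure = {X1, X2, X3, X4} → lossless.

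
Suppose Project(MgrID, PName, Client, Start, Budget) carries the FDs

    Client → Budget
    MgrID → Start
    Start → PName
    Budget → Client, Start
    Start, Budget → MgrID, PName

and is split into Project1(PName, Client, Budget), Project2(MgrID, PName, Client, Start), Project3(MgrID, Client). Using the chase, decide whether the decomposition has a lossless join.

Yes

Chase test. Columns are MgrID, PName, Client, Start, Budget; row i has aⱼ where attribute j ∈ Projecti, else bᵢⱼ.
Initial tableau (one row per fragment):
  row 1: b11 a2 a3 b14 a5
  row 2: a1 a2 a3 a4 b25
  row 3: a1 b32 a3 b34 b35
Rows 1 and 2 agree on Client; apply Client→Budget and equate their Budget entries.
Rows 1 and 3 agree on Client; apply Client→Budget and equate their Budget entries.
Rows 2 and 3 agree on MgrID; apply MgrID→Start and equate their Start entries.
Rows 2 and 3 agree on Start; apply Start→PName and equate their PName entries.
Rows 1 and 2 agree on Budget; apply Budget→Client, Start and equate their Client, Start entries.
Rows 1 and 2 agree on Start, Budget; apply Start, Budget→MgrID, PName and equate their MgrID, PName entries.
Row 1 is now all distinguished symbols — the join is lossless.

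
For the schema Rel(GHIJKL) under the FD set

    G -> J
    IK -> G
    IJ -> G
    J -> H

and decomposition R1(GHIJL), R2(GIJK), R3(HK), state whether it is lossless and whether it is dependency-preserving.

lossy but dependency-preserving

Lossless test (chase): Rows 1 and 2 agree on J; apply J→H and equate their H entries. No row becomes fully distinguished — the join is lossy.
Dependency preservation: every FD's attributes lie within a single fragment, so each can be enforced locally — preserved.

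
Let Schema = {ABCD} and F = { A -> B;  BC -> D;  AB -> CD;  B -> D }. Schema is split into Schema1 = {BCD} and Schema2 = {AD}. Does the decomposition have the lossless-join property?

Common attributes: Schema1 ∩ Schema2 = {D}.
No dependency enlarges {D}, so (D)⁺ = {D}.
The closure contains neither all of Schema1 = {BCD} nor all of Schema2 = {AD}, so the common attributes are not a superkey of either fragment. The join is lossy.

No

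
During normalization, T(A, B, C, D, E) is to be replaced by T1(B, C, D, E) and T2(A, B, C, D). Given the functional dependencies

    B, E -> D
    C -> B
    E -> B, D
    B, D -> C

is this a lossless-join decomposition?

No

Common attributes: T1 ∩ T2 = {B, C, D}.
No dependency enlarges {B, C, D}, so (B, C, D)⁺ = {B, C, D}.
The closure contains neither all of T1 = {B, C, D, E} nor all of T2 = {A, B, C, D}, so the common attributes are not a superkey of either fragment. The join is lossy.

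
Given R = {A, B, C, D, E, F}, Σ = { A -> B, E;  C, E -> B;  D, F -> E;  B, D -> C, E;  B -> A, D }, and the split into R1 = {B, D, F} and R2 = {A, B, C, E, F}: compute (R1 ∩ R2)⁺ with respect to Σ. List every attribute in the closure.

R1 ∩ R2 = {B, F}.
B → A, D applies, adding A, D
A → B, E applies, adding E
B, D → C, E applies, adding C
Closure: {A, B, C, D, E, F}.

A, B, C, D, E, F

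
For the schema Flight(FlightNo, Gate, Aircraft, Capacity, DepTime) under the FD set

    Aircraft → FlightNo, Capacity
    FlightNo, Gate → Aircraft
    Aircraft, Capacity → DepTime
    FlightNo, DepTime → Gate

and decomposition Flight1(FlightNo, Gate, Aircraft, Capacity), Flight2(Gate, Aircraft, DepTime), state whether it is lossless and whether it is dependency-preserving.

Lossless test: (Gate, Aircraft)⁺ = {FlightNo, Gate, Aircraft, Capacity, DepTime}, which contains all of one fragment — lossless.
Dependency preservation: the restricted closure of {FlightNo, DepTime} across the fragments never reaches {Gate}, so FlightNo, DepTime → Gate cannot be enforced without a join — not preserved.

lossless but not dependency-preserving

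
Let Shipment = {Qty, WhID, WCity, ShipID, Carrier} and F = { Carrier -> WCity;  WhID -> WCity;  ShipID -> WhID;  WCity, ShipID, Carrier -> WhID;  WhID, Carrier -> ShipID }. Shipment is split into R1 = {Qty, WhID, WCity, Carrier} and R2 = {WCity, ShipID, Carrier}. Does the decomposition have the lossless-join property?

No

Common attributes: R1 ∩ R2 = {WCity, Carrier}.
No dependency enlarges {WCity, Carrier}, so (WCity, Carrier)⁺ = {WCity, Carrier}.
The closure contains neither all of R1 = {Qty, WhID, WCity, Carrier} nor all of R2 = {WCity, ShipID, Carrier}, so the common attributes are not a superkey of either fragment. The join is lossy.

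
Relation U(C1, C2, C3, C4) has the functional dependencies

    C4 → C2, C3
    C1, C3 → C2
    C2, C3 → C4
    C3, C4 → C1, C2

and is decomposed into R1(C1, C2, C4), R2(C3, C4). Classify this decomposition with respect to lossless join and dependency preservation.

lossless but not dependency-preserving

Lossless test: (C4)⁺ = {C1, C2, C3, C4}, which contains all of one fragment — lossless.
Dependency preservation: the restricted closure of {C1, C3} across the fragments never reaches {C2}, so C1, C3 → C2 cannot be enforced without a join — not preserved.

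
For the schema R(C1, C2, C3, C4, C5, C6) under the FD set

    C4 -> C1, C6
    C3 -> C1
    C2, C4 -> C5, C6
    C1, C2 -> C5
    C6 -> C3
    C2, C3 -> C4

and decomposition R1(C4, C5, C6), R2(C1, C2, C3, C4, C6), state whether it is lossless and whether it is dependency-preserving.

Lossless test: (C4, C6)⁺ = {C1, C3, C4, C6}, which is a superkey of neither fragment — lossy.
Dependency preservation: the restricted closure of {C2, C4} across the fragments never reaches {C5, C6}, so C2, C4 → C5, C6 cannot be enforced without a join — not preserved.

lossy and not dependency-preserving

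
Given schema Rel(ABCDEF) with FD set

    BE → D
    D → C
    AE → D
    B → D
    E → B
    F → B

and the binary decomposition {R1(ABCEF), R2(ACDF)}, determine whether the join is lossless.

Common attributes: R1 ∩ R2 = {ACF}.
Closure of {ACF}: F → B applies, adding B; B → D applies, adding D. So (ACF)⁺ = {ABCDF}.
This closure contains every attribute of R2, so R1 ∩ R2 → R2. The join is lossless.

Yes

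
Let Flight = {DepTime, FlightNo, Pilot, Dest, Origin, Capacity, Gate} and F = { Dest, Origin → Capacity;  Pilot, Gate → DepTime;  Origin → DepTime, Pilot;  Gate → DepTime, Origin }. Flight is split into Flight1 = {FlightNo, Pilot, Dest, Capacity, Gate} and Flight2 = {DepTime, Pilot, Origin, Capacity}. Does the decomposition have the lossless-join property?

No

Common attributes: Flight1 ∩ Flight2 = {Pilot, Capacity}.
No dependency enlarges {Pilot, Capacity}, so (Pilot, Capacity)⁺ = {Pilot, Capacity}.
The closure contains neither all of Flight1 = {FlightNo, Pilot, Dest, Capacity, Gate} nor all of Flight2 = {DepTime, Pilot, Origin, Capacity}, so the common attributes are not a superkey of either fragment. The join is lossy.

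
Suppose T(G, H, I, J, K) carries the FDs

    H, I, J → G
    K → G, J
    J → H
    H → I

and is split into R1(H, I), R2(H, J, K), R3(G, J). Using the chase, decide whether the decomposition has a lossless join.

Yes

Chase test. Columns are G, H, I, J, K; row i has aⱼ where attribute j ∈ Ri, else bᵢⱼ.
Initial tableau (one row per fragment):
  row 1: b11 a2 a3 b14 b15
  row 2: b21 a2 b23 a4 a5
  row 3: a1 b32 b33 a4 b35
Rows 2 and 3 agree on J; apply J→H and equate their H entries.
Rows 1 and 2 agree on H; apply H→I and equate their I entries.
Rows 1 and 3 agree on H; apply H→I and equate their I entries.
Rows 2 and 3 agree on H, I, J; apply H, I, J→G and equate their G entries.
Row 2 is now all distinguished symbols — the join is lossless.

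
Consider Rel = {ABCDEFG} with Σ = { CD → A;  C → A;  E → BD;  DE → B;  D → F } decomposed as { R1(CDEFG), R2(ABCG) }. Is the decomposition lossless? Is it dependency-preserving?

lossy and not dependency-preserving

Lossless test: (CG)⁺ = {ACG}, which is a superkey of neither fragment — lossy.
Dependency preservation: the restricted closure of {E} across the fragments never reaches {BD}, so E → BD cannot be enforced without a join — not preserved.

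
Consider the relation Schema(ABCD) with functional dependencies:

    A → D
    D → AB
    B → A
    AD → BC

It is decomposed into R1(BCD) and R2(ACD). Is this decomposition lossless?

Common attributes: R1 ∩ R2 = {CD}.
Closure of {CD}: D → AB applies, adding AB. So (CD)⁺ = {ABCD}.
This closure contains every attribute of R1, so R1 ∩ R2 → R1. The join is lossless.

Yes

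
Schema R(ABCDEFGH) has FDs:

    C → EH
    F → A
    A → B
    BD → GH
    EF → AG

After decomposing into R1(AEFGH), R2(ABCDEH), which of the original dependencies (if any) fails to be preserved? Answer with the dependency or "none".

Check BD → GH: no single fragment contains all of {BDGH}, and the restricted closure of {BD} across the fragments never reaches {GH}.
C → EH is preserved.
F → A is preserved.
A → B is preserved.
EF → AG is preserved.

BD → GH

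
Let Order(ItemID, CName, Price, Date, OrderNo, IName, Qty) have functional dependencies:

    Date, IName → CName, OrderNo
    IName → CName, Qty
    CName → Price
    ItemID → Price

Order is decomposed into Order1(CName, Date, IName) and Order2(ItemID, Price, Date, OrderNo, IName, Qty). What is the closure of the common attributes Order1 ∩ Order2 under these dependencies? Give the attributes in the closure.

CName, Price, Date, OrderNo, IName, Qty

Order1 ∩ Order2 = {Date, IName}.
Date, IName → CName, OrderNo applies, adding CName, OrderNo
IName → CName, Qty applies, adding Qty
CName → Price applies, adding Price
Closure: {CName, Price, Date, OrderNo, IName, Qty}.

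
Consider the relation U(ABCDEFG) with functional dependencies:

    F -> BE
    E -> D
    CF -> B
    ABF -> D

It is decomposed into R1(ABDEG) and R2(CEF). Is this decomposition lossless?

Common attributes: R1 ∩ R2 = {E}.
Closure of {E}: E → D applies, adding D. So (E)⁺ = {DE}.
The closure contains neither all of R1 = {ABDEG} nor all of R2 = {CEF}, so the common attributes are not a superkey of either fragment. The join is lossy.

No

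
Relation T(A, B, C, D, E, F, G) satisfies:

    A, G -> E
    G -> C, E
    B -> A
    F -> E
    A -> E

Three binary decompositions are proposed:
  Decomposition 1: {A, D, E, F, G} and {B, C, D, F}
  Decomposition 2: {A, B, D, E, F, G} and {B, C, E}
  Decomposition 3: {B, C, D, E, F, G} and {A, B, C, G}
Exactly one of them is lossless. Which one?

Decomposition 1: common = {D, F}, closure = {D, E, F} → lossy.
Decomposition 2: common = {B, E}, closure = {A, B, E} → lossy.
Decomposition 3: common = {B, C, G}, closure = {A, B, C, E, G} → lossless.

Decomposition 3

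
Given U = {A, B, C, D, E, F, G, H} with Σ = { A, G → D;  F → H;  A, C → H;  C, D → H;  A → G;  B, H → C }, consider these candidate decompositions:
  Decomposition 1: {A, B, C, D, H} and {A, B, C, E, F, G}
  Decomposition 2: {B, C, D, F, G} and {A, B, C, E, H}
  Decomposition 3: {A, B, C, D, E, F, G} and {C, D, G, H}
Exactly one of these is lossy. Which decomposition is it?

Decomposition 1: common = {A, B, C}, closure = {A, B, C, D, G, H} → lossless.
Decomposition 2: common = {B, C}, closure = {B, C} → lossy.
Decomposition 3: common = {C, D, G}, closure = {C, D, G, H} → lossless.

Decomposition 2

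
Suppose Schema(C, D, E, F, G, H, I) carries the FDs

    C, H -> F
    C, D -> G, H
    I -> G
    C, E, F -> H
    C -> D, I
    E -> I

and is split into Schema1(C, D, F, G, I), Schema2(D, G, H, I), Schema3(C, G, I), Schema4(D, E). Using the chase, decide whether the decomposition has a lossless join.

No

Chase test. Columns are C, D, E, F, G, H, I; row i has aⱼ where attribute j ∈ Schemai, else bᵢⱼ.
Initial tableau (one row per fragment):
  row 1: a1 a2 b13 a4 a5 b16 a7
  row 2: b21 a2 b23 b24 a5 a6 a7
  row 3: a1 b32 b33 b34 a5 b36 a7
  row 4: b41 a2 a3 b44 b45 b46 b47
Rows 1 and 3 agree on C; apply C→D, I and equate their D, I entries.
Rows 1 and 3 agree on C, D; apply C, D→G, H and equate their G, H entries.
Rows 1 and 3 agree on C, H; apply C, H→F and equate their F entries.
No row becomes fully distinguished — the join is lossy.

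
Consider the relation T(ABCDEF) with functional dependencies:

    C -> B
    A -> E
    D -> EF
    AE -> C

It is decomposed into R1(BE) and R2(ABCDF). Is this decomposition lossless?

No

Common attributes: R1 ∩ R2 = {B}.
No dependency enlarges {B}, so (B)⁺ = {B}.
The closure contains neither all of R1 = {BE} nor all of R2 = {ABCDF}, so the common attributes are not a superkey of either fragment. The join is lossy.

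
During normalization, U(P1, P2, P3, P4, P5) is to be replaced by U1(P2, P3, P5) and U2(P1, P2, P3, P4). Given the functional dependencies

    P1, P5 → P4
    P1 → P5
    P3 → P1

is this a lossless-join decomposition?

Common attributes: U1 ∩ U2 = {P2, P3}.
Closure of {P2, P3}: P3 → P1 applies, adding P1; P1 → P5 applies, adding P5; P1, P5 → P4 applies, adding P4. So (P2, P3)⁺ = {P1, P2, P3, P4, P5}.
This closure contains every attribute of U1, so U1 ∩ U2 → U1. The join is lossless.

Yes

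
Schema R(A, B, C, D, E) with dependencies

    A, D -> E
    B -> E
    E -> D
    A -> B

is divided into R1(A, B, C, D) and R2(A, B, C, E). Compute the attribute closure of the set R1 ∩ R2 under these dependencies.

A, B, C, D, E

R1 ∩ R2 = {A, B, C}.
B → E applies, adding E
E → D applies, adding D
Closure: {A, B, C, D, E}.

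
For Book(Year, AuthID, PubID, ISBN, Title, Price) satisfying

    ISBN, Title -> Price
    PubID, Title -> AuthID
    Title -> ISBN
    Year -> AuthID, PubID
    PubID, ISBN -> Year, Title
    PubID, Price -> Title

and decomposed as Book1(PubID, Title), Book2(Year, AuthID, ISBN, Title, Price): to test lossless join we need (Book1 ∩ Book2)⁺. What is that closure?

Book1 ∩ Book2 = {Title}.
Title → ISBN applies, adding ISBN
ISBN, Title → Price applies, adding Price
Closure: {ISBN, Title, Price}.

ISBN, Title, Price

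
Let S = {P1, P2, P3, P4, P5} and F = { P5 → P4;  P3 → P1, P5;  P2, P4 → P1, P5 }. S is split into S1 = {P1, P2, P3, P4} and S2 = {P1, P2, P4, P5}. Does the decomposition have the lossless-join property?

Common attributes: S1 ∩ S2 = {P1, P2, P4}.
Closure of {P1, P2, P4}: P2, P4 → P1, P5 applies, adding P5. So (P1, P2, P4)⁺ = {P1, P2, P4, P5}.
This closure contains every attribute of S2, so S1 ∩ S2 → S2. The join is lossless.

Yes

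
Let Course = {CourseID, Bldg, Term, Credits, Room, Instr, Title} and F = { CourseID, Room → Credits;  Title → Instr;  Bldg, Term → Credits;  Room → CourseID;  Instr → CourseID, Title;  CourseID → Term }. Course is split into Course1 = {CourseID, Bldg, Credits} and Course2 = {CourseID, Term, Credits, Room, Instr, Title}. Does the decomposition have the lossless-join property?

No

Common attributes: Course1 ∩ Course2 = {CourseID, Credits}.
Closure of {CourseID, Credits}: CourseID → Term applies, adding Term. So (CourseID, Credits)⁺ = {CourseID, Term, Credits}.
The closure contains neither all of Course1 = {CourseID, Bldg, Credits} nor all of Course2 = {CourseID, Term, Credits, Room, Instr, Title}, so the common attributes are not a superkey of either fragment. The join is lossy.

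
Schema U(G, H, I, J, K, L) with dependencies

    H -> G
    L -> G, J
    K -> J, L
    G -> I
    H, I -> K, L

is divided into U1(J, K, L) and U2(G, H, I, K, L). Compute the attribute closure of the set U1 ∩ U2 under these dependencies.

G, I, J, K, L

U1 ∩ U2 = {K, L}.
L → G, J applies, adding G, J
G → I applies, adding I
Closure: {G, I, J, K, L}.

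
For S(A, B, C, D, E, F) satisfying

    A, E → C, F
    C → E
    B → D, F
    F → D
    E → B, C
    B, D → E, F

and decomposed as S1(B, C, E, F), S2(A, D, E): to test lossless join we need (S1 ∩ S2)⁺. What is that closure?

B, C, D, E, F

S1 ∩ S2 = {E}.
E → B, C applies, adding B, C
B → D, F applies, adding D, F
Closure: {B, C, D, E, F}.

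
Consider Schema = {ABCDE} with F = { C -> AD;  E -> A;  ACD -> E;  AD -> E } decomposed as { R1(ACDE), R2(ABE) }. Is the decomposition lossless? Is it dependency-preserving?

Lossless test: (AE)⁺ = {AE}, which is a superkey of neither fragment — lossy.
Dependency preservation: every FD's attributes lie within a single fragment, so each can be enforced locally — preserved.

lossy but dependency-preserving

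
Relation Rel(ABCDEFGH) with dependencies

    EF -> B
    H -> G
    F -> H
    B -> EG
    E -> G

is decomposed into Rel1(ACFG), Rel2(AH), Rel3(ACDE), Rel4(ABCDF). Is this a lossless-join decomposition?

No

Chase test. Columns are ABCDEFGH; row i has aⱼ where attribute j ∈ Reli, else bᵢⱼ.
Initial tableau (one row per fragment):
  row 1: a1 b12 a3 b14 b15 a6 a7 b18
  row 2: a1 b22 b23 b24 b25 b26 b27 a8
  row 3: a1 b32 a3 a4 a5 b36 b37 b38
  row 4: a1 a2 a3 a4 b45 a6 b47 b48
Rows 1 and 4 agree on F; apply F→H and equate their H entries.
Rows 1 and 4 agree on H; apply H→G and equate their G entries.
No row becomes fully distinguished — the join is lossy.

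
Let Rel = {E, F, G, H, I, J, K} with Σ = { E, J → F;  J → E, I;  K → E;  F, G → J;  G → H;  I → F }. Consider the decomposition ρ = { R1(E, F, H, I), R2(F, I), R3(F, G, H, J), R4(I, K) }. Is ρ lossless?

No

Chase test. Columns are E, F, G, H, I, J, K; row i has aⱼ where attribute j ∈ Ri, else bᵢⱼ.
Initial tableau (one row per fragment):
  row 1: a1 a2 b13 a4 a5 b16 b17
  row 2: b21 a2 b23 b24 a5 b26 b27
  row 3: b31 a2 a3 a4 b35 a6 b37
  row 4: b41 b42 b43 b44 a5 b46 a7
Rows 1 and 4 agree on I; apply I→F and equate their F entries.
No row becomes fully distinguished — the join is lossy.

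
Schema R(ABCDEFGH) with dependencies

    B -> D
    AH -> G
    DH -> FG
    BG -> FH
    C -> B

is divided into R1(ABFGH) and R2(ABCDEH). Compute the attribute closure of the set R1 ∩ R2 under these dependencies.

R1 ∩ R2 = {ABH}.
B → D applies, adding D
AH → G applies, adding G
DH → FG applies, adding F
Closure: {ABDFGH}.

ABDFGH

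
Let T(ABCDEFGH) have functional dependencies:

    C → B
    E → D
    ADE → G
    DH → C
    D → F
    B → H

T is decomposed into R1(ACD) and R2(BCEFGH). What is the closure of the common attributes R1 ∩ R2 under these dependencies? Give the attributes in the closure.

BCH

R1 ∩ R2 = {C}.
C → B applies, adding B
B → H applies, adding H
Closure: {BCH}.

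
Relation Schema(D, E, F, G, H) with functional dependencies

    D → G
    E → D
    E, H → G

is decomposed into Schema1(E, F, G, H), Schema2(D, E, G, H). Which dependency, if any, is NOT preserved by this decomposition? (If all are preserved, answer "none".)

D → G lies within Schema2.
E → D lies within Schema2.
E, H → G lies within Schema1.
Every dependency is enforceable on the fragments, so the decomposition is dependency-preserving.

none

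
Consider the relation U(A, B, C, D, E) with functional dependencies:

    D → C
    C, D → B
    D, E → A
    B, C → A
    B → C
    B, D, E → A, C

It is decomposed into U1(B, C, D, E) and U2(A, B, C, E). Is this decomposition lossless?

Yes

Common attributes: U1 ∩ U2 = {B, C, E}.
Closure of {B, C, E}: B, C → A applies, adding A. So (B, C, E)⁺ = {A, B, C, E}.
This closure contains every attribute of U2, so U1 ∩ U2 → U2. The join is lossless.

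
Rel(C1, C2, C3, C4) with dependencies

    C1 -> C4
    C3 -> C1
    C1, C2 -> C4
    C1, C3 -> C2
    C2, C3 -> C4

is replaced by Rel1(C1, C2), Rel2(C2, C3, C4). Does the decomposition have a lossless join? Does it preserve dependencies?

lossy and not dependency-preserving

Lossless test: (C2)⁺ = {C2}, which is a superkey of neither fragment — lossy.
Dependency preservation: the restricted closure of {C1} across the fragments never reaches {C4}, so C1 → C4 cannot be enforced without a join — not preserved.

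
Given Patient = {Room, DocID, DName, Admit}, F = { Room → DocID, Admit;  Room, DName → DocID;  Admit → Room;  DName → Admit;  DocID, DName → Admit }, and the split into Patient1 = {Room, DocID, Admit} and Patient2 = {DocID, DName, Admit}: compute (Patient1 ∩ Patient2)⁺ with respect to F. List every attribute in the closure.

Room, DocID, Admit

Patient1 ∩ Patient2 = {DocID, Admit}.
Admit → Room applies, adding Room
Closure: {Room, DocID, Admit}.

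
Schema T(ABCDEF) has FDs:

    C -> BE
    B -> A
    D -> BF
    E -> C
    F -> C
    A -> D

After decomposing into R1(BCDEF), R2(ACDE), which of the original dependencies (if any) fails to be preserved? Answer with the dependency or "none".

C → BE lies within R1.
B → A: restricted closure across fragments reaches A.
D → BF lies within R1.
E → C lies within R1.
F → C lies within R1.
A → D lies within R2.
Every dependency is enforceable on the fragments, so the decomposition is dependency-preserving.

none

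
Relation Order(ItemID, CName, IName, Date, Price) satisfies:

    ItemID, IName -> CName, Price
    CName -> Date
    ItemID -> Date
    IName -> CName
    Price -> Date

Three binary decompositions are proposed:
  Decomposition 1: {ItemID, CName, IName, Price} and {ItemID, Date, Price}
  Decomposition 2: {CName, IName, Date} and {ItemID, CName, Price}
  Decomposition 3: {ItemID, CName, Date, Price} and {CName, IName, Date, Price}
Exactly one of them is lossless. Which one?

Decomposition 1: common = {ItemID, Price}, closure = {ItemID, Date, Price} → lossless.
Decomposition 2: common = {CName}, closure = {CName, Date} → lossy.
Decomposition 3: common = {CName, Date, Price}, closure = {CName, Date, Price} → lossy.

Decomposition 1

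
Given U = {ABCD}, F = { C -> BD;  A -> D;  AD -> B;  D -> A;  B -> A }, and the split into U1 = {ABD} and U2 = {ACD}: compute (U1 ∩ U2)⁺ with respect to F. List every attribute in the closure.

ABD

U1 ∩ U2 = {AD}.
AD → B applies, adding B
Closure: {ABD}.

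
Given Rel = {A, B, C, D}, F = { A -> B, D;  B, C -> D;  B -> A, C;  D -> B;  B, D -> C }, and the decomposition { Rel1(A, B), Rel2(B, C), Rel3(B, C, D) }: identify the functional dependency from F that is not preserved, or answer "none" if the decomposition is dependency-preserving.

A → B, D: restricted closure across fragments reaches B, D.
B, C → D lies within Rel3.
B → A, C: restricted closure across fragments reaches A, C.
D → B lies within Rel3.
B, D → C lies within Rel3.
Every dependency is enforceable on the fragments, so the decomposition is dependency-preserving.

none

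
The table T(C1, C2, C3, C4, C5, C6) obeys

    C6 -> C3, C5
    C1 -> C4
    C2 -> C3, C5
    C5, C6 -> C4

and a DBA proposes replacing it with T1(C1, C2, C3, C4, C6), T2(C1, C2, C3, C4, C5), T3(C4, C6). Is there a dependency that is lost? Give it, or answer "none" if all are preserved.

Check C6 → C3, C5: no single fragment contains all of {C3, C5, C6}, and the restricted closure of {C6} across the fragments never reaches {C3, C5}.
C1 → C4 is preserved.
C2 → C3, C5 is preserved.
C5, C6 → C4 is preserved.

C6 -> C3, C5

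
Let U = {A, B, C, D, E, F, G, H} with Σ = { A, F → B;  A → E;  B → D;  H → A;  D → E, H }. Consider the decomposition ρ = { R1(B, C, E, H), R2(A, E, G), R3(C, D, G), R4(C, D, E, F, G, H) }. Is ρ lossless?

Chase test. Columns are A, B, C, D, E, F, G, H; row i has aⱼ where attribute j ∈ Ri, else bᵢⱼ.
Initial tableau (one row per fragment):
  row 1: b11 a2 a3 b14 a5 b16 b17 a8
  row 2: a1 b22 b23 b24 a5 b26 a7 b28
  row 3: b31 b32 a3 a4 b35 b36 a7 b38
  row 4: b41 b42 a3 a4 a5 a6 a7 a8
Rows 1 and 4 agree on H; apply H→A and equate their A entries.
Rows 3 and 4 agree on D; apply D→E, H and equate their E, H entries.
Rows 1 and 3 agree on H; apply H→A and equate their A entries.
No row becomes fully distinguished — the join is lossy.

No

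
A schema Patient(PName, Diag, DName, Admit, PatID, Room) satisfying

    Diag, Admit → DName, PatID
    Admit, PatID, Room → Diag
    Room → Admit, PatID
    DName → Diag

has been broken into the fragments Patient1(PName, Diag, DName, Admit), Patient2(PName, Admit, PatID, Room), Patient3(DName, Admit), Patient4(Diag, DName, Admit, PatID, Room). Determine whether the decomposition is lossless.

Yes

Chase test. Columns are PName, Diag, DName, Admit, PatID, Room; row i has aⱼ where attribute j ∈ Patienti, else bᵢⱼ.
Initial tableau (one row per fragment):
  row 1: a1 a2 a3 a4 b15 b16
  row 2: a1 b22 b23 a4 a5 a6
  row 3: b31 b32 a3 a4 b35 b36
  row 4: b41 a2 a3 a4 a5 a6
Rows 1 and 4 agree on Diag, Admit; apply Diag, Admit→DName, PatID and equate their DName, PatID entries.
Rows 2 and 4 agree on Admit, PatID, Room; apply Admit, PatID, Room→Diag and equate their Diag entries.
Rows 1 and 3 agree on DName; apply DName→Diag and equate their Diag entries.
Rows 1 and 2 agree on Diag, Admit; apply Diag, Admit→DName, PatID and equate their DName, PatID entries.
Rows 1 and 3 agree on Diag, Admit; apply Diag, Admit→DName, PatID and equate their DName, PatID entries.
Row 2 is now all distinguished symbols — the join is lossless.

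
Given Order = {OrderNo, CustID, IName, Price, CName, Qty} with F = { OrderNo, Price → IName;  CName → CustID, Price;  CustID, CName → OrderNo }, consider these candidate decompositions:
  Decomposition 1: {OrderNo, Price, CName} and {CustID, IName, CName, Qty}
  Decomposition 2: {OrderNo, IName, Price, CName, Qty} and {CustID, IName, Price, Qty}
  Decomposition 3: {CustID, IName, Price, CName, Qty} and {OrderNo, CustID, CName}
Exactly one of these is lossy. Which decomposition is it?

Decomposition 2

Decomposition 1: common = {CName}, closure = {OrderNo, CustID, IName, Price, CName} → lossless.
Decomposition 2: common = {IName, Price, Qty}, closure = {IName, Price, Qty} → lossy.
Decomposition 3: common = {CustID, CName}, closure = {OrderNo, CustID, IName, Price, CName} → lossless.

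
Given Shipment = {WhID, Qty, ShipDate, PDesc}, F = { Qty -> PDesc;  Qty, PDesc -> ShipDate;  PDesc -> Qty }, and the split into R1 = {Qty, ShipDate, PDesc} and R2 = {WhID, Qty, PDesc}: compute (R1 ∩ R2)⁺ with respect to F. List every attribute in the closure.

R1 ∩ R2 = {Qty, PDesc}.
Qty, PDesc → ShipDate applies, adding ShipDate
Closure: {Qty, ShipDate, PDesc}.

Qty, ShipDate, PDesc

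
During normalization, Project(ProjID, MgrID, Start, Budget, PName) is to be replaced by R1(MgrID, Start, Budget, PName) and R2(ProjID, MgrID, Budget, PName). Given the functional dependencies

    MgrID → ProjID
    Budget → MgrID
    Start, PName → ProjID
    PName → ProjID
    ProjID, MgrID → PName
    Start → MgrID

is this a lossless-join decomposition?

Yes

Common attributes: R1 ∩ R2 = {MgrID, Budget, PName}.
Closure of {MgrID, Budget, PName}: MgrID → ProjID applies, adding ProjID. So (MgrID, Budget, PName)⁺ = {ProjID, MgrID, Budget, PName}.
This closure contains every attribute of R2, so R1 ∩ R2 → R2. The join is lossless.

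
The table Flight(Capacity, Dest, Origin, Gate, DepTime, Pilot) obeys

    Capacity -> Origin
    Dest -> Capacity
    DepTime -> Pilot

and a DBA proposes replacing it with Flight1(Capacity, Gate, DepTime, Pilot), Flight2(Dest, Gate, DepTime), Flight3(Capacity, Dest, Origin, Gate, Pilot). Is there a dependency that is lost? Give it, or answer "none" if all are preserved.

Capacity → Origin lies within Flight3.
Dest → Capacity lies within Flight3.
DepTime → Pilot lies within Flight1.
Every dependency is enforceable on the fragments, so the decomposition is dependency-preserving.

none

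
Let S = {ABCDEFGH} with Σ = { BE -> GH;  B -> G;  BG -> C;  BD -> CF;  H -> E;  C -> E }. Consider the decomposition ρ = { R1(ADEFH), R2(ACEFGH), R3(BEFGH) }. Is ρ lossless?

No

Chase test. Columns are ABCDEFGH; row i has aⱼ where attribute j ∈ Ri, else bᵢⱼ.
Initial tableau (one row per fragment):
  row 1: a1 b12 b13 a4 a5 a6 b17 a8
  row 2: a1 b22 a3 b24 a5 a6 a7 a8
  row 3: b31 a2 b33 b34 a5 a6 a7 a8
No row becomes fully distinguished — the join is lossy.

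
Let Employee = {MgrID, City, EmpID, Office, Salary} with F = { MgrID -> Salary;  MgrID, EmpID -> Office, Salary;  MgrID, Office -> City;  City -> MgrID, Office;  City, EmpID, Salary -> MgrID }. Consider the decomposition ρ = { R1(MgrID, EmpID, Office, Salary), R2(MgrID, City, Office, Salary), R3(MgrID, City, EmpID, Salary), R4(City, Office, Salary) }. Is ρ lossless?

Chase test. Columns are MgrID, City, EmpID, Office, Salary; row i has aⱼ where attribute j ∈ Ri, else bᵢⱼ.
Initial tableau (one row per fragment):
  row 1: a1 b12 a3 a4 a5
  row 2: a1 a2 b23 a4 a5
  row 3: a1 a2 a3 b34 a5
  row 4: b41 a2 b43 a4 a5
Rows 1 and 3 agree on MgrID, EmpID; apply MgrID, EmpID→Office, Salary and equate their Office, Salary entries.
Rows 1 and 2 agree on MgrID, Office; apply MgrID, Office→City and equate their City entries.
Rows 1 and 4 agree on City; apply City→MgrID, Office and equate their MgrID, Office entries.
Row 1 is now all distinguished symbols — the join is lossless.

Yes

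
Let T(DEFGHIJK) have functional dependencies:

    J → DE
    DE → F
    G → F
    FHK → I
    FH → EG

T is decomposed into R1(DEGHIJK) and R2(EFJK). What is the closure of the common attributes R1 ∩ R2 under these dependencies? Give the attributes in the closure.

DEFJK

R1 ∩ R2 = {EJK}.
J → DE applies, adding D
DE → F applies, adding F
Closure: {DEFJK}.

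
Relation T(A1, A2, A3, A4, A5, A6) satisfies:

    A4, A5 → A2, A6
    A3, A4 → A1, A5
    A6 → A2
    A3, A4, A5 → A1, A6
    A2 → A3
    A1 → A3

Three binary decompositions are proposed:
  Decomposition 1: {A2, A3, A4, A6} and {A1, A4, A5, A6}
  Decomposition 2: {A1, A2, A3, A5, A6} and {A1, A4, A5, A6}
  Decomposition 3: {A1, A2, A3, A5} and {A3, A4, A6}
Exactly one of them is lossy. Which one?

Decomposition 3

Decomposition 1: common = {A4, A6}, closure = {A1, A2, A3, A4, A5, A6} → lossless.
Decomposition 2: common = {A1, A5, A6}, closure = {A1, A2, A3, A5, A6} → lossless.
Decomposition 3: common = {A3}, closure = {A3} → lossy.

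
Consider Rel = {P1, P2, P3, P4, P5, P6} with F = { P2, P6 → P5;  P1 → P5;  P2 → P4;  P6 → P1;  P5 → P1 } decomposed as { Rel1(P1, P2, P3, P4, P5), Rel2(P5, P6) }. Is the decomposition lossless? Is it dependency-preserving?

lossy but dependency-preserving

Lossless test: (P5)⁺ = {P1, P5}, which is a superkey of neither fragment — lossy.
Dependency preservation: P2, P6 → P5; P6 → P1 are not contained in any single fragment, but the restricted closure of each left-hand side across the fragments still reaches the right-hand side; the remaining FDs each lie inside some fragment. All dependencies are preserved.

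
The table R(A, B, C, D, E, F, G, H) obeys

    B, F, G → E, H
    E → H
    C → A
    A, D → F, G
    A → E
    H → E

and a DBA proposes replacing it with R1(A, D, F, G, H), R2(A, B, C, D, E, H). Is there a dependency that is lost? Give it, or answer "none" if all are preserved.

B, F, G → E, H

Check B, F, G → E, H: no single fragment contains all of {B, E, F, G, H}, and the restricted closure of {B, F, G} across the fragments never reaches {E, H}.
E → H is preserved.
C → A is preserved.
A, D → F, G is preserved.
A → E is preserved.
H → E is preserved.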